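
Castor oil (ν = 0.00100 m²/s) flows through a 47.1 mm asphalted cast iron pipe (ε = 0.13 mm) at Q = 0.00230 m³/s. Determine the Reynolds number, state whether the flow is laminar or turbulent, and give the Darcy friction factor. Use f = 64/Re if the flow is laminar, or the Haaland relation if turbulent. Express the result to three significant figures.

V = 4Q/(πD²) = 1.320 m/s
Re = VD/ν = 1.320·0.0471/0.00100 = 62.2
Re < 2300 → laminar → f = 64/Re = 1.029

Re ≈ 62.2; laminar; f = 64/Re ≈ 1.03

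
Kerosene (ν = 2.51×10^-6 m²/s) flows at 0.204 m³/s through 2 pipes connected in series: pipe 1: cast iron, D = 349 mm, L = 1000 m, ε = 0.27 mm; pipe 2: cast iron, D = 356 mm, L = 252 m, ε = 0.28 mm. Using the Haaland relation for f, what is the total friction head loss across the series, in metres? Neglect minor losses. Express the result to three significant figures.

H ≈ 15.9 m

Pipe 1: V = 2.133 m/s, Re = 2.97×10^5, ε/D = 7.74×10^-4, f = 0.01952, h_1 = f(L/D)V²/2g = 12.96 m
Pipe 2: V = 2.049 m/s, Re = 2.91×10^5, ε/D = 7.87×10^-4, f = 0.01960, h_2 = f(L/D)V²/2g = 2.970 m
Series → Q common, losses add: H = Σh = 15.93 m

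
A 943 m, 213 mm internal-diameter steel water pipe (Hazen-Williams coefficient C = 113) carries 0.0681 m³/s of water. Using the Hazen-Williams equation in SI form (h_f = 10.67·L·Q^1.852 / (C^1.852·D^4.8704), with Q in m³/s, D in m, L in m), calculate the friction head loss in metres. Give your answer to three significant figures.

h_f = 10.67·943·0.0681^1.852 / (113^1.852·0.213^4.8704) = 20.44 m

h_f ≈ 20.4 m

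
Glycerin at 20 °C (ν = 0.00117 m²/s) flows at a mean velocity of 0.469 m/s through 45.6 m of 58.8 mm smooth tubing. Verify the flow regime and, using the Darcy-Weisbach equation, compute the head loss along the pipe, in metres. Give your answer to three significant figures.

h_f ≈ 23.6 m

Re = VD/ν = 0.469·0.05880/0.00117 = 23.6 → laminar (Re < 2300)
f = 64/Re = 2.715
h_f = f(L/D)V²/(2g) = 2.715·(45.6/0.05880)·0.469²/(2·9.81) = 23.61 m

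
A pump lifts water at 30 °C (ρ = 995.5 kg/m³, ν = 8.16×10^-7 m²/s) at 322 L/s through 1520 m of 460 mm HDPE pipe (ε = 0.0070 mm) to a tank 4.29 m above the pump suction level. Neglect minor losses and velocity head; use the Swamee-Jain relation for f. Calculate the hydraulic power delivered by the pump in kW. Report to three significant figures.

P_hyd ≈ 37.0 kW

V = 4Q/(πD²) = 1.938 m/s; Re = 1.09×10^6; ε/D = 1.52×10^-5; f = 0.01182
h_f = f(L/D)V²/2g = 7.476 m
Total head H = z + h_f = 4.29 + 7.476 = 11.77 m
P_hyd = ρgQH = 995.5·9.81·0.322·11.77 = 37.00 kW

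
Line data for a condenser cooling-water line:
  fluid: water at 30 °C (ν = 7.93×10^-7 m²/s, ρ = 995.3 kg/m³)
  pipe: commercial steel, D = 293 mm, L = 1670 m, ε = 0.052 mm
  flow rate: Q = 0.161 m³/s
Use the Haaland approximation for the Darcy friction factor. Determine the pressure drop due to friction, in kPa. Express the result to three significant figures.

V = 4Q/(πD²) = 4·0.161/(π·0.293²) = 2.388 m/s
Re = VD/ν = 2.388·0.293/7.93×10^-7 = 8.82×10^5 → turbulent
ε/D = 0.052/293 = 1.77×10^-4
Haaland: f = 0.01445
h_f = f(L/D)V²/(2g) = 0.01445·(1670/0.293)·2.388²/(2·9.81) = 23.93 m
Δp = ρg·h_f = 995.3·9.81·23.93 = 233.7 kPa

Δp ≈ 234 kPa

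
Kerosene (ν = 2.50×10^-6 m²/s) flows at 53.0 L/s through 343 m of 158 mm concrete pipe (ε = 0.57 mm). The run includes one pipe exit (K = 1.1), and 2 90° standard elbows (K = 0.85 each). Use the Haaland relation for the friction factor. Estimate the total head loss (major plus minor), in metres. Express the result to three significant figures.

V = 4Q/(πD²) = 2.703 m/s; V²/2g = 0.3724 m
Re = 1.71×10^5, ε/D = 0.00361 → f = 0.02825 (Haaland)
Major: h_f = f(L/D)·V²/2g = 0.02825·2171·0.3724 = 22.84 m
Minor: ΣK = 2.80; h_m = ΣK·V²/2g = 1.043 m
Total H_L = 22.84 + 1.043 = 23.88 m

H_L ≈ 23.9 m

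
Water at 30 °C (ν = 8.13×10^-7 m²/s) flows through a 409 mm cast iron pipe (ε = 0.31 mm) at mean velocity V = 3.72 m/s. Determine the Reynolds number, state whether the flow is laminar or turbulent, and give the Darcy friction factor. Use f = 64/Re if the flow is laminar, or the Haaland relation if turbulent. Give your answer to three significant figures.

Re ≈ 1.87×10^6; turbulent; f ≈ 0.0186

Re = VD/ν = 3.720·0.409/8.13×10^-7 = 1.87×10^6
Re > 4000 → turbulent; ε/D = 7.58×10^-4
Haaland: f = 0.01859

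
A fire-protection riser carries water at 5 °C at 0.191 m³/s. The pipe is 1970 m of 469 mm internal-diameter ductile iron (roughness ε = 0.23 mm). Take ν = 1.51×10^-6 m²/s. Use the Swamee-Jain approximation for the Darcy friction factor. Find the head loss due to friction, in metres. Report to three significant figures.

h_f ≈ 4.74 m

V = 4Q/(πD²) = 4·0.191/(π·0.469²) = 1.106 m/s
Re = VD/ν = 1.106·0.469/1.51×10^-6 = 3.43×10^5 → turbulent
ε/D = 0.23/469 = 4.90×10^-4
Swamee-Jain: f = 0.01811
h_f = f(L/D)V²/(2g) = 0.01811·(1970/0.469)·1.106²/(2·9.81) = 4.738 m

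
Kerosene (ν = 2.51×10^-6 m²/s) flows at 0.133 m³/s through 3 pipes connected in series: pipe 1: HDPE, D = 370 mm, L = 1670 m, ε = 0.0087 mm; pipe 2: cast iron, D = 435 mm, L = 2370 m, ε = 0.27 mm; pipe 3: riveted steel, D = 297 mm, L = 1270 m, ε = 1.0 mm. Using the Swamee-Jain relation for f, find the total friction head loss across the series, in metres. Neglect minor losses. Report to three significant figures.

Pipe 1: V = 1.237 m/s, Re = 1.82×10^5, ε/D = 2.35×10^-5, f = 0.01602, h_1 = f(L/D)V²/2g = 5.638 m
Pipe 2: V = 0.8949 m/s, Re = 1.55×10^5, ε/D = 6.21×10^-4, f = 0.01998, h_2 = f(L/D)V²/2g = 4.443 m
Pipe 3: V = 1.920 m/s, Re = 2.27×10^5, ε/D = 0.00337, f = 0.02775, h_3 = f(L/D)V²/2g = 22.29 m
Series → Q common, losses add: H = Σh = 32.37 m

H ≈ 32.4 m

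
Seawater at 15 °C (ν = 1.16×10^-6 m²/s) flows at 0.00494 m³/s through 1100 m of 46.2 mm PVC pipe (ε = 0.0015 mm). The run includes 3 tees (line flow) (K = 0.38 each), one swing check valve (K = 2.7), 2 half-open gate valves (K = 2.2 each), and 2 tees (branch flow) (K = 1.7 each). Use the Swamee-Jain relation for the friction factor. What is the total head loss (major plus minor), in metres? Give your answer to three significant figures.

H_L ≈ 190 m

V = 4Q/(πD²) = 2.947 m/s; V²/2g = 0.4426 m
Re = 1.17×10^5, ε/D = 3.25×10^-5 → f = 0.01750 (Swamee-Jain)
Major: h_f = f(L/D)·V²/2g = 0.01750·23810·0.4426 = 184.4 m
Minor: ΣK = 11.6; h_m = ΣK·V²/2g = 5.152 m
Total H_L = 184.4 + 5.152 = 189.5 m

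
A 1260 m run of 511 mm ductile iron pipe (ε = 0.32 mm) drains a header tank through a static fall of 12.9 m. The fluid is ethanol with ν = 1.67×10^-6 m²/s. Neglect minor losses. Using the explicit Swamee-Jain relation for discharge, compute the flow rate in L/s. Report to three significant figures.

Q ≈ 488 L/s

Swamee-Jain (Type II): Q = -0.965·√(gD⁵h_f/L)·ln[ε/(3.7D) + √(3.17ν²L/(gD³h_f))]
√(gD⁵h_f/L) = √(9.81·0.511⁵·12.9/1260) = 0.05916
ε/(3.7D) = 1.69×10^-4; √(3.17ν²L/(gD³h_f)) = 2.57×10^-5
Q = -0.965·0.05916·ln(1.949×10^-4) = 0.4877 m³/s
Check: V = 2.38 m/s, Re = 7.28×10^5, f = 0.01826, h_f = 13.0 m ≈ 12.9 m ✓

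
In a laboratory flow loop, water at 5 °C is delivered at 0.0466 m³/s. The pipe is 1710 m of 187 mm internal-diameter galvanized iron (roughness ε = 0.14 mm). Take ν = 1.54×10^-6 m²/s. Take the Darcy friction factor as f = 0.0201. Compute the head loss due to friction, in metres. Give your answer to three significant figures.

h_f ≈ 27.0 m

V = 4Q/(πD²) = 4·0.0466/(π·0.187²) = 1.697 m/s
h_f = f(L/D)V²/(2g) = 0.02010·(1710/0.187)·1.697²/(2·9.81) = 26.97 m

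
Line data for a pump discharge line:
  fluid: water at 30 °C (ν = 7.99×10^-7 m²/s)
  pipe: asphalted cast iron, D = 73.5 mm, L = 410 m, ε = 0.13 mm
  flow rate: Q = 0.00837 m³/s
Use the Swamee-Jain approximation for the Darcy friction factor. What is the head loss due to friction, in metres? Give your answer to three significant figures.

V = 4Q/(πD²) = 4·0.00837/(π·0.0735²) = 1.973 m/s
Re = VD/ν = 1.973·0.0735/7.99×10^-7 = 1.81×10^5 → turbulent
ε/D = 0.13/73.5 = 0.00177
Swamee-Jain: f = 0.02391
h_f = f(L/D)V²/(2g) = 0.02391·(410/0.0735)·1.973²/(2·9.81) = 26.46 m

h_f ≈ 26.5 m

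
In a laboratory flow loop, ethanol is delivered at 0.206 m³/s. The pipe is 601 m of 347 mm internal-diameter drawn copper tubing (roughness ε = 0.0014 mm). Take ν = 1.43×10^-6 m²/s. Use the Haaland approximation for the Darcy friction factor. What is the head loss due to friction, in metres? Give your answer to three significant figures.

V = 4Q/(πD²) = 4·0.206/(π·0.347²) = 2.178 m/s
Re = VD/ν = 2.178·0.347/1.43×10^-6 = 5.29×10^5 → turbulent
ε/D = 0.0014/347 = 4.03×10^-6
Haaland: f = 0.01298
h_f = f(L/D)V²/(2g) = 0.01298·(601/0.347)·2.178²/(2·9.81) = 5.437 m

h_f ≈ 5.44 m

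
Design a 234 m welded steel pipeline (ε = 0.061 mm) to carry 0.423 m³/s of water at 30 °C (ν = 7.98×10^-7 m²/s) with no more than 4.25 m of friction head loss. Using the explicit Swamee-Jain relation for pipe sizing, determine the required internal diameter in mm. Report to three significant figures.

D ≈ 412 mm

Swamee-Jain (Type III): D = 0.66·[ε^1.25·(LQ²/(gh_f))^4.75 + ν·Q^9.4·(L/(gh_f))^5.2]^0.04
LQ²/(gh_f) = 1.004; L/(gh_f) = 5.613
Term 1 = ε^1.25·(…)^4.75 = 5.50×10^-6; Term 2 = ν·Q^9.4·(…)^5.2 = 1.93×10^-6
D = 0.66·(5.50×10^-6 + 1.93×10^-6)^0.04 = 0.4115 m = 412 mm
Check: V = 3.18 m/s, Re = 1.64×10^6, f = 0.01376, h_f = 4.03 m ≈ 4.25 m ✓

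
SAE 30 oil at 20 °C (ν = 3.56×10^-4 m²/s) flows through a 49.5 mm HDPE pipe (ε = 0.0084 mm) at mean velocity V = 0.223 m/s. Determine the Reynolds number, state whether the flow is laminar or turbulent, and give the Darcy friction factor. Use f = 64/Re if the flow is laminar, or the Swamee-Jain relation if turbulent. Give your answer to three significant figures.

Re ≈ 31.0; laminar; f = 64/Re ≈ 2.06

Re = VD/ν = 0.2230·0.0495/3.56×10^-4 = 31.0
Re < 2300 → laminar → f = 64/Re = 2.064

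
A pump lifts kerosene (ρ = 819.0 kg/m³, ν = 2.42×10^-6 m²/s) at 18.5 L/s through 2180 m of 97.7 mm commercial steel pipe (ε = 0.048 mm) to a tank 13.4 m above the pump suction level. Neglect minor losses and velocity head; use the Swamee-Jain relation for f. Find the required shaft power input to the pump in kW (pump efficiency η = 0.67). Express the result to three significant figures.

P_shaft ≈ 34.3 kW

V = 4Q/(πD²) = 2.468 m/s; Re = 9.96×10^4; ε/D = 4.91×10^-4; f = 0.02039
h_f = f(L/D)V²/2g = 141.2 m
Total head H = z + h_f = 13.4 + 141.2 = 154.6 m
P_hyd = ρgQH = 819.0·9.81·0.0185·154.6 = 22.98 kW
P_shaft = P_hyd/η = 22.98/0.67 = 34.29 kW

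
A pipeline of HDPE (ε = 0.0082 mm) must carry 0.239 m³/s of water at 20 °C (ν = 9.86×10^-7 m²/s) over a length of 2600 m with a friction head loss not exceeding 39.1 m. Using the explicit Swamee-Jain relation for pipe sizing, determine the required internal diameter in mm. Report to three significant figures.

D ≈ 332 mm

Swamee-Jain (Type III): D = 0.66·[ε^1.25·(LQ²/(gh_f))^4.75 + ν·Q^9.4·(L/(gh_f))^5.2]^0.04
LQ²/(gh_f) = 0.3872; L/(gh_f) = 6.778
Term 1 = ε^1.25·(…)^4.75 = 4.84×10^-9; Term 2 = ν·Q^9.4·(…)^5.2 = 2.97×10^-8
D = 0.66·(4.84×10^-9 + 2.97×10^-8)^0.04 = 0.3320 m = 332 mm
Check: V = 2.76 m/s, Re = 9.30×10^5, f = 0.01230, h_f = 37.5 m ≈ 39.1 m ✓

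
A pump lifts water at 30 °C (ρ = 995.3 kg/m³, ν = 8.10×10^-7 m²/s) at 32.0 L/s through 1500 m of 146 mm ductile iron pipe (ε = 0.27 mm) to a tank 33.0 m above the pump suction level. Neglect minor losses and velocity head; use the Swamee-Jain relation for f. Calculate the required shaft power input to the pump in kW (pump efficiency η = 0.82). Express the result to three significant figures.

P_shaft ≈ 29.8 kW

V = 4Q/(πD²) = 1.911 m/s; Re = 3.45×10^5; ε/D = 0.00185; f = 0.02364
h_f = f(L/D)V²/2g = 45.22 m
Total head H = z + h_f = 33.0 + 45.22 = 78.22 m
P_hyd = ρgQH = 995.3·9.81·0.0320·78.22 = 24.44 kW
P_shaft = P_hyd/η = 24.44/0.82 = 29.80 kW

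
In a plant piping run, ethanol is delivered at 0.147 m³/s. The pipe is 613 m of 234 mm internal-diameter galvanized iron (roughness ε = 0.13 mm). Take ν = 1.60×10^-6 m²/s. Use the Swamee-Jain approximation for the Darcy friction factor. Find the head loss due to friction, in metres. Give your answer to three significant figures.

h_f ≈ 28.3 m

V = 4Q/(πD²) = 4·0.147/(π·0.234²) = 3.418 m/s
Re = VD/ν = 3.418·0.234/1.60×10^-6 = 5.00×10^5 → turbulent
ε/D = 0.13/234 = 5.56×10^-4
Swamee-Jain: f = 0.01812
h_f = f(L/D)V²/(2g) = 0.01812·(613/0.234)·3.418²/(2·9.81) = 28.26 m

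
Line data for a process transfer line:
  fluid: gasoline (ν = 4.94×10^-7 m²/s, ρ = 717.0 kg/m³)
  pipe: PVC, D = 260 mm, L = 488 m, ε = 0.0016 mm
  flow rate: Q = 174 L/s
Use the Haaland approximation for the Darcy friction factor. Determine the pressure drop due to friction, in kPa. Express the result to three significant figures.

Δp ≈ 77.7 kPa

V = 4Q/(πD²) = 4·0.174/(π·0.260²) = 3.277 m/s
Re = VD/ν = 3.277·0.260/4.94×10^-7 = 1.72×10^6 → turbulent
ε/D = 0.0016/260 = 6.15×10^-6
Haaland: f = 0.01075
h_f = f(L/D)V²/(2g) = 0.01075·(488/0.260)·3.277²/(2·9.81) = 11.05 m
Δp = ρg·h_f = 717.0·9.81·11.05 = 77.70 kPa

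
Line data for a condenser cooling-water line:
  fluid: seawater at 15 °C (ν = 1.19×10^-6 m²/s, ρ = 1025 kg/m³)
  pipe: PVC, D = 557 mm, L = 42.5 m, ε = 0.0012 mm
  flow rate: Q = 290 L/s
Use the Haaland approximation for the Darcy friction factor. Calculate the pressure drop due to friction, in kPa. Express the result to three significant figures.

Δp ≈ 0.711 kPa

V = 4Q/(πD²) = 4·0.290/(π·0.557²) = 1.190 m/s
Re = VD/ν = 1.190·0.557/1.19×10^-6 = 5.57×10^5 → turbulent
ε/D = 0.0012/557 = 2.15×10^-6
Haaland: f = 0.01284
h_f = f(L/D)V²/(2g) = 0.01284·(42.5/0.557)·1.190²/(2·9.81) = 0.07073 m
Δp = ρg·h_f = 1025·9.81·0.07073 = 0.7112 kPa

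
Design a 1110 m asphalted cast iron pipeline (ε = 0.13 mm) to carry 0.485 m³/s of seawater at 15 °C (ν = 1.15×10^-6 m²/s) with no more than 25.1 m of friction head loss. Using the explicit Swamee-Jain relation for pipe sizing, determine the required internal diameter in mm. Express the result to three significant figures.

D ≈ 429 mm

Swamee-Jain (Type III): D = 0.66·[ε^1.25·(LQ²/(gh_f))^4.75 + ν·Q^9.4·(L/(gh_f))^5.2]^0.04
LQ²/(gh_f) = 1.060; L/(gh_f) = 4.508
Term 1 = ε^1.25·(…)^4.75 = 1.83×10^-5; Term 2 = ν·Q^9.4·(…)^5.2 = 3.22×10^-6
D = 0.66·(1.83×10^-5 + 3.22×10^-6)^0.04 = 0.4294 m = 429 mm
Check: V = 3.35 m/s, Re = 1.25×10^6, f = 0.01564, h_f = 23.1 m ≈ 25.1 m ✓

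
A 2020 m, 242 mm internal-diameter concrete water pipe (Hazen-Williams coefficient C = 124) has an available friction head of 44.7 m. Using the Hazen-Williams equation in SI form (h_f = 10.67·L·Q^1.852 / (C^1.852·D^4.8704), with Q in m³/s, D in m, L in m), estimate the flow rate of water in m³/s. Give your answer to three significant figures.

Q ≈ 0.106 m³/s

Rearranging: Q = [h_f·C^1.852·D^4.8704 / (10.67·L)]^(1/1.852)
Q = [44.7·124^1.852·0.242^4.8704 / (10.67·2020)]^0.540 = 0.1057 m³/s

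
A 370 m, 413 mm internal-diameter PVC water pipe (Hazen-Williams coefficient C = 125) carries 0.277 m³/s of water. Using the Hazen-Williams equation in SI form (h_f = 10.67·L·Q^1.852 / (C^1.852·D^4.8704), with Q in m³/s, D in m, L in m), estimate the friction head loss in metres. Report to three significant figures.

h_f = 10.67·370·0.277^1.852 / (125^1.852·0.413^4.8704) = 3.555 m

h_f ≈ 3.55 m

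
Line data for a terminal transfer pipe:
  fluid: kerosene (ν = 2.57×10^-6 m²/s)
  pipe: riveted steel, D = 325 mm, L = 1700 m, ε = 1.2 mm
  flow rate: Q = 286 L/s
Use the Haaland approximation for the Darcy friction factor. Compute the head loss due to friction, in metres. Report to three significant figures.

V = 4Q/(πD²) = 4·0.286/(π·0.325²) = 3.448 m/s
Re = VD/ν = 3.448·0.325/2.57×10^-6 = 4.36×10^5 → turbulent
ε/D = 1.2/325 = 0.00369
Haaland: f = 0.02806
h_f = f(L/D)V²/(2g) = 0.02806·(1700/0.325)·3.448²/(2·9.81) = 88.92 m

h_f ≈ 88.9 m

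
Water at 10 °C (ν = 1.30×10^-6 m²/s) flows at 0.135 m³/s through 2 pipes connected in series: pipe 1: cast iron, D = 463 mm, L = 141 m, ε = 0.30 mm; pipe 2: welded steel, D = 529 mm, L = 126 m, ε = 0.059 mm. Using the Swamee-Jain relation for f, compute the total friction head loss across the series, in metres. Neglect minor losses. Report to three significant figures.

Pipe 1: V = 0.8018 m/s, Re = 2.86×10^5, ε/D = 6.48×10^-4, f = 0.01919, h_1 = f(L/D)V²/2g = 0.1915 m
Pipe 2: V = 0.6142 m/s, Re = 2.50×10^5, ε/D = 1.12×10^-4, f = 0.01594, h_2 = f(L/D)V²/2g = 0.07303 m
Series → Q common, losses add: H = Σh = 0.2645 m

H ≈ 0.265 m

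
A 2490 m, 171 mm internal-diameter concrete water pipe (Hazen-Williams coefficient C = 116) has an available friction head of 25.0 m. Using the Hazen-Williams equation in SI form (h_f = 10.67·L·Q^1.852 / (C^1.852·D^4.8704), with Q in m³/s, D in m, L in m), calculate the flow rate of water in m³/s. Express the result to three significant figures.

Q ≈ 0.0259 m³/s

Rearranging: Q = [h_f·C^1.852·D^4.8704 / (10.67·L)]^(1/1.852)
Q = [25.0·116^1.852·0.171^4.8704 / (10.67·2490)]^0.540 = 0.02590 m³/s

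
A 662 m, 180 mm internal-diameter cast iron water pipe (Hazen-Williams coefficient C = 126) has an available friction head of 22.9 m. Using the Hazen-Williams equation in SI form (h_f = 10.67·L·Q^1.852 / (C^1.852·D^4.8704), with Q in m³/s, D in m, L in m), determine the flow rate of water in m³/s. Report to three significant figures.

Q ≈ 0.0628 m³/s

Rearranging: Q = [h_f·C^1.852·D^4.8704 / (10.67·L)]^(1/1.852)
Q = [22.9·126^1.852·0.180^4.8704 / (10.67·662)]^0.540 = 0.06278 m³/s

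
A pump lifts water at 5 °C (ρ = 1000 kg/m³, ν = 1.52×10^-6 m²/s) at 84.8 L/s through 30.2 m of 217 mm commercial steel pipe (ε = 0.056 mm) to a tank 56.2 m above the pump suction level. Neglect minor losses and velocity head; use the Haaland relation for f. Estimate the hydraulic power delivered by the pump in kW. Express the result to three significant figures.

V = 4Q/(πD²) = 2.293 m/s; Re = 3.27×10^5; ε/D = 2.58×10^-4; f = 0.01637
h_f = f(L/D)V²/2g = 0.6103 m
Total head H = z + h_f = 56.2 + 0.6103 = 56.81 m
P_hyd = ρgQH = 1000·9.81·0.0848·56.81 = 47.26 kW

P_hyd ≈ 47.3 kW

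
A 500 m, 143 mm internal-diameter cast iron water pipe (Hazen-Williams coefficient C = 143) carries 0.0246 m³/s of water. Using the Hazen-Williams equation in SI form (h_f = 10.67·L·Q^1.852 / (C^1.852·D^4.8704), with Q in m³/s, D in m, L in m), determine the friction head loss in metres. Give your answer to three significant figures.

h_f = 10.67·500·0.0246^1.852 / (143^1.852·0.143^4.8704) = 7.401 m

h_f ≈ 7.40 m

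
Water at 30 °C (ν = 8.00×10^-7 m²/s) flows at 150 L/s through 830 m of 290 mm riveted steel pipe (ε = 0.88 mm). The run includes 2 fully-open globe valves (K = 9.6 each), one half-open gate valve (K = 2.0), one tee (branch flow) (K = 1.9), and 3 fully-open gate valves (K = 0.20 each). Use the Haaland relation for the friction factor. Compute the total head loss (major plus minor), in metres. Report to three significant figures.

H_L ≈ 26.1 m

V = 4Q/(πD²) = 2.271 m/s; V²/2g = 0.2629 m
Re = 8.23×10^5, ε/D = 0.00303 → f = 0.02645 (Haaland)
Major: h_f = f(L/D)·V²/2g = 0.02645·2862·0.2629 = 19.90 m
Minor: ΣK = 23.7; h_m = ΣK·V²/2g = 6.230 m
Total H_L = 19.90 + 6.230 = 26.13 m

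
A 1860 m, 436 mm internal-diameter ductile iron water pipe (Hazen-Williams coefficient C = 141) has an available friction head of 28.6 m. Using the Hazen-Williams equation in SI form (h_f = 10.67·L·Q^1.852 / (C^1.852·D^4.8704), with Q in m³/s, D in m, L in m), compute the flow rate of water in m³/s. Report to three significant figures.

Q ≈ 0.464 m³/s

Rearranging: Q = [h_f·C^1.852·D^4.8704 / (10.67·L)]^(1/1.852)
Q = [28.6·141^1.852·0.436^4.8704 / (10.67·1860)]^0.540 = 0.4645 m³/s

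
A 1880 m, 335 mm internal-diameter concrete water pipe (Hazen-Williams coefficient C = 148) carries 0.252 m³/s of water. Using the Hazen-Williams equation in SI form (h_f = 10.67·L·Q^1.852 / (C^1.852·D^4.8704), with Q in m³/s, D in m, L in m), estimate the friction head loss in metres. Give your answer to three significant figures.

h_f = 10.67·1880·0.252^1.852 / (148^1.852·0.335^4.8704) = 30.73 m

h_f ≈ 30.7 m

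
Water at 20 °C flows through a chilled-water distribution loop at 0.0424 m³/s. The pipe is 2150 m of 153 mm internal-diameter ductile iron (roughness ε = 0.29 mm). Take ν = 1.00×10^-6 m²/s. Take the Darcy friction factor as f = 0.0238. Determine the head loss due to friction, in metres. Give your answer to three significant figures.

h_f ≈ 90.7 m

V = 4Q/(πD²) = 4·0.0424/(π·0.153²) = 2.306 m/s
h_f = f(L/D)V²/(2g) = 0.02380·(2150/0.153)·2.306²/(2·9.81) = 90.66 m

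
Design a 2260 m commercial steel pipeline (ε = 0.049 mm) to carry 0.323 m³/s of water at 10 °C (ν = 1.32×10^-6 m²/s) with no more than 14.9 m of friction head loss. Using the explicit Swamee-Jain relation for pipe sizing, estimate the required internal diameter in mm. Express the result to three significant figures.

Swamee-Jain (Type III): D = 0.66·[ε^1.25·(LQ²/(gh_f))^4.75 + ν·Q^9.4·(L/(gh_f))^5.2]^0.04
LQ²/(gh_f) = 1.613; L/(gh_f) = 15.46
Term 1 = ε^1.25·(…)^4.75 = 3.97×10^-5; Term 2 = ν·Q^9.4·(…)^5.2 = 4.91×10^-5
D = 0.66·(3.97×10^-5 + 4.91×10^-5)^0.04 = 0.4545 m = 454 mm
Check: V = 1.99 m/s, Re = 6.86×10^5, f = 0.01409, h_f = 14.2 m ≈ 14.9 m ✓

D ≈ 454 mm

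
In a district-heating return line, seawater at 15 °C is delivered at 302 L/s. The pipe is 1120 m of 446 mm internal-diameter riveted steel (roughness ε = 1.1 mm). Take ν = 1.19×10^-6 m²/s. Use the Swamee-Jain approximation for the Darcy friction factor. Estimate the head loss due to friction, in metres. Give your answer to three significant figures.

h_f ≈ 12.0 m

V = 4Q/(πD²) = 4·0.302/(π·0.446²) = 1.933 m/s
Re = VD/ν = 1.933·0.446/1.19×10^-6 = 7.24×10^5 → turbulent
ε/D = 1.1/446 = 0.00247
Swamee-Jain: f = 0.02509
h_f = f(L/D)V²/(2g) = 0.02509·(1120/0.446)·1.933²/(2·9.81) = 12.00 m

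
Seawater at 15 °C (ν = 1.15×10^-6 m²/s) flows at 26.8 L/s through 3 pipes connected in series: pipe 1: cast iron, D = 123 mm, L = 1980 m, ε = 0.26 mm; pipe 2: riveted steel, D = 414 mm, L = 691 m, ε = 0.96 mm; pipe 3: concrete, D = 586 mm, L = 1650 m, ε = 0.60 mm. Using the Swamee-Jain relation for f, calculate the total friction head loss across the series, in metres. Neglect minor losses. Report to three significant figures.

Pipe 1: V = 2.255 m/s, Re = 2.41×10^5, ε/D = 0.00211, f = 0.02465, h_1 = f(L/D)V²/2g = 102.9 m
Pipe 2: V = 0.1991 m/s, Re = 7.17×10^4, ε/D = 0.00232, f = 0.02671, h_2 = f(L/D)V²/2g = 0.09005 m
Pipe 3: V = 0.09937 m/s, Re = 5.06×10^4, ε/D = 0.00102, f = 0.02421, h_3 = f(L/D)V²/2g = 0.03431 m
Series → Q common, losses add: H = Σh = 103.0 m

H ≈ 103 m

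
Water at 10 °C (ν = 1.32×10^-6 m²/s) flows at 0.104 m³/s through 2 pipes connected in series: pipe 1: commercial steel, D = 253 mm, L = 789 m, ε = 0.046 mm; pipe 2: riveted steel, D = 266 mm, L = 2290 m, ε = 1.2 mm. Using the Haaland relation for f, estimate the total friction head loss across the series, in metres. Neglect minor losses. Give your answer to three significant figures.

Pipe 1: V = 2.069 m/s, Re = 3.97×10^5, ε/D = 1.82×10^-4, f = 0.01545, h_1 = f(L/D)V²/2g = 10.51 m
Pipe 2: V = 1.871 m/s, Re = 3.77×10^5, ε/D = 0.00451, f = 0.02975, h_2 = f(L/D)V²/2g = 45.72 m
Series → Q common, losses add: H = Σh = 56.23 m

H ≈ 56.2 m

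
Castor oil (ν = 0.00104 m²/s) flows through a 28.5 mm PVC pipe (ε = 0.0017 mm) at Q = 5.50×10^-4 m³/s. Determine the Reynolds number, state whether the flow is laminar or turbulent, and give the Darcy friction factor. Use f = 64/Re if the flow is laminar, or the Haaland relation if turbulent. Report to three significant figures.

Re ≈ 23.6; laminar; f = 64/Re ≈ 2.71

V = 4Q/(πD²) = 0.8622 m/s
Re = VD/ν = 0.8622·0.0285/0.00104 = 23.6
Re < 2300 → laminar → f = 64/Re = 2.709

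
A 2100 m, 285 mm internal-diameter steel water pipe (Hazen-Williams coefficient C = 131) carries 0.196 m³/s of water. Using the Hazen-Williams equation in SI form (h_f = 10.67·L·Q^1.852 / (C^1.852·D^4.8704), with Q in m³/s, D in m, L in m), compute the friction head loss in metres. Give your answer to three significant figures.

h_f = 10.67·2100·0.196^1.852 / (131^1.852·0.285^4.8704) = 59.37 m

h_f ≈ 59.4 m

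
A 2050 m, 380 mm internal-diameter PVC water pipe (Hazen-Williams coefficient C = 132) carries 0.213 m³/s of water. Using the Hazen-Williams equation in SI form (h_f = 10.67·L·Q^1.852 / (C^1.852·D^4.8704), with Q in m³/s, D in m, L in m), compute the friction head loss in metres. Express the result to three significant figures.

h_f ≈ 16.4 m

h_f = 10.67·2050·0.213^1.852 / (132^1.852·0.380^4.8704) = 16.42 m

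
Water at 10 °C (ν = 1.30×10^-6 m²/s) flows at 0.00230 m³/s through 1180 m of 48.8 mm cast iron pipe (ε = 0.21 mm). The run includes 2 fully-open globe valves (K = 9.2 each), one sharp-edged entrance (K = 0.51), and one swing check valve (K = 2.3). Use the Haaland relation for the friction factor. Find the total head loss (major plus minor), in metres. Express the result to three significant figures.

H_L ≈ 59.5 m

V = 4Q/(πD²) = 1.230 m/s; V²/2g = 0.07707 m
Re = 4.62×10^4, ε/D = 0.00430 → f = 0.03104 (Haaland)
Major: h_f = f(L/D)·V²/2g = 0.03104·24180·0.07707 = 57.85 m
Minor: ΣK = 21.2; h_m = ΣK·V²/2g = 1.635 m
Total H_L = 57.85 + 1.635 = 59.48 m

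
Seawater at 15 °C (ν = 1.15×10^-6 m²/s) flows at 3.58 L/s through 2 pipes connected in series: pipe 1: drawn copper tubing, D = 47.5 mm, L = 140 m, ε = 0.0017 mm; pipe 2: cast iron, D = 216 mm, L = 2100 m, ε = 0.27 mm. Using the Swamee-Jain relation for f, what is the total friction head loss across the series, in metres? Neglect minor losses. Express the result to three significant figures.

Pipe 1: V = 2.020 m/s, Re = 8.34×10^4, ε/D = 3.58×10^-5, f = 0.01875, h_1 = f(L/D)V²/2g = 11.50 m
Pipe 2: V = 0.09770 m/s, Re = 1.84×10^4, ε/D = 0.00125, f = 0.02911, h_2 = f(L/D)V²/2g = 0.1377 m
Series → Q common, losses add: H = Σh = 11.64 m

H ≈ 11.6 m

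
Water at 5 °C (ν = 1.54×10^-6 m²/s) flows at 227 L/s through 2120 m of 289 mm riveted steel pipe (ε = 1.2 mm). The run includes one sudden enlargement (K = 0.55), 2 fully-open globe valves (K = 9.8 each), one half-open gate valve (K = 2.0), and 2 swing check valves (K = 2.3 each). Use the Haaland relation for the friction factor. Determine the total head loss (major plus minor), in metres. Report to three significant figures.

V = 4Q/(πD²) = 3.461 m/s; V²/2g = 0.6104 m
Re = 6.49×10^5, ε/D = 0.00415 → f = 0.02894 (Haaland)
Major: h_f = f(L/D)·V²/2g = 0.02894·7336·0.6104 = 129.6 m
Minor: ΣK = 26.8; h_m = ΣK·V²/2g = 16.33 m
Total H_L = 129.6 + 16.33 = 145.9 m

H_L ≈ 146 m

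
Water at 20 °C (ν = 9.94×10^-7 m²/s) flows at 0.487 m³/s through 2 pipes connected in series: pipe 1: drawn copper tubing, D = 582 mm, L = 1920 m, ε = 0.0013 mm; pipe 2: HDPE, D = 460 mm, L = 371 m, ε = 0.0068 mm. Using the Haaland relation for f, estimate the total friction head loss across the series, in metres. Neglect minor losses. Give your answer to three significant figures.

Pipe 1: V = 1.831 m/s, Re = 1.07×10^6, ε/D = 2.23×10^-6, f = 0.01149, h_1 = f(L/D)V²/2g = 6.474 m
Pipe 2: V = 2.930 m/s, Re = 1.36×10^6, ε/D = 1.48×10^-5, f = 0.01135, h_2 = f(L/D)V²/2g = 4.007 m
Series → Q common, losses add: H = Σh = 10.48 m

H ≈ 10.5 m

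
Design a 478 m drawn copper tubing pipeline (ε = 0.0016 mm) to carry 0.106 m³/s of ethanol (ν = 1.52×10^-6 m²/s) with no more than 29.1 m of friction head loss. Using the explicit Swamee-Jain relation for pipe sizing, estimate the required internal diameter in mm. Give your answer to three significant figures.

D ≈ 185 mm

Swamee-Jain (Type III): D = 0.66·[ε^1.25·(LQ²/(gh_f))^4.75 + ν·Q^9.4·(L/(gh_f))^5.2]^0.04
LQ²/(gh_f) = 0.01881; L/(gh_f) = 1.674
Term 1 = ε^1.25·(…)^4.75 = 3.62×10^-16; Term 2 = ν·Q^9.4·(…)^5.2 = 1.53×10^-14
D = 0.66·(3.62×10^-16 + 1.53×10^-14)^0.04 = 0.1851 m = 185 mm
Check: V = 3.94 m/s, Re = 4.80×10^5, f = 0.01332, h_f = 27.2 m ≈ 29.1 m ✓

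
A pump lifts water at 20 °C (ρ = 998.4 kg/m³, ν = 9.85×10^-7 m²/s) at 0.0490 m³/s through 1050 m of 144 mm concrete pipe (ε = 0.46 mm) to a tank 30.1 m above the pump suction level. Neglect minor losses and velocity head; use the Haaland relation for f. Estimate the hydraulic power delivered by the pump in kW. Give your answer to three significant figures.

P_hyd ≈ 58.0 kW

V = 4Q/(πD²) = 3.009 m/s; Re = 4.40×10^5; ε/D = 0.00319; f = 0.02695
h_f = f(L/D)V²/2g = 90.67 m
Total head H = z + h_f = 30.1 + 90.67 = 120.8 m
P_hyd = ρgQH = 998.4·9.81·0.0490·120.8 = 57.96 kW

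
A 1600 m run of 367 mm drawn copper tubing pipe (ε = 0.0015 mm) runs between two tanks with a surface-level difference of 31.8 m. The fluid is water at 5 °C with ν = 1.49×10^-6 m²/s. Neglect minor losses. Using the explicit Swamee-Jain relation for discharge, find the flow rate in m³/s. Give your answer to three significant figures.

Q ≈ 0.364 m³/s

Swamee-Jain (Type II): Q = -0.965·√(gD⁵h_f/L)·ln[ε/(3.7D) + √(3.17ν²L/(gD³h_f))]
√(gD⁵h_f/L) = √(9.81·0.367⁵·31.8/1600) = 0.03603
ε/(3.7D) = 1.10×10^-6; √(3.17ν²L/(gD³h_f)) = 2.70×10^-5
Q = -0.965·0.03603·ln(2.813×10^-5) = 0.3643 m³/s
Check: V = 3.44 m/s, Re = 8.48×10^5, f = 0.01203, h_f = 31.7 m ≈ 31.8 m ✓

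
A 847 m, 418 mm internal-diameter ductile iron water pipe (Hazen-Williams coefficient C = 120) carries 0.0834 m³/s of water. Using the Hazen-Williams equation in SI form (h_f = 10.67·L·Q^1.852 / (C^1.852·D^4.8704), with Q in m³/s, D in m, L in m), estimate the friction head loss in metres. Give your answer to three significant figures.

h_f = 10.67·847·0.0834^1.852 / (120^1.852·0.418^4.8704) = 0.8962 m

h_f ≈ 0.896 m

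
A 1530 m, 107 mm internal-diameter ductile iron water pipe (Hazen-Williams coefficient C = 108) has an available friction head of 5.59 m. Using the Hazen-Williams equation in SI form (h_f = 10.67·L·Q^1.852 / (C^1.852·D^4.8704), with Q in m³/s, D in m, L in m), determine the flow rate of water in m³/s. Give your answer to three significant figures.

Rearranging: Q = [h_f·C^1.852·D^4.8704 / (10.67·L)]^(1/1.852)
Q = [5.59·108^1.852·0.107^4.8704 / (10.67·1530)]^0.540 = 0.004071 m³/s

Q ≈ 0.00407 m³/s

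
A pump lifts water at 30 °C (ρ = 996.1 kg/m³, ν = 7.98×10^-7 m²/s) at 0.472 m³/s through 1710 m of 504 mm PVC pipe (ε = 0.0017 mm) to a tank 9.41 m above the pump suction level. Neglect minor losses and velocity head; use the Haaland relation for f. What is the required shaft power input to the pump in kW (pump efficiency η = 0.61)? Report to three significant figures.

V = 4Q/(πD²) = 2.366 m/s; Re = 1.49×10^6; ε/D = 3.37×10^-6; f = 0.01092
h_f = f(L/D)V²/2g = 10.57 m
Total head H = z + h_f = 9.41 + 10.57 = 19.98 m
P_hyd = ρgQH = 996.1·9.81·0.472·19.98 = 92.13 kW
P_shaft = P_hyd/η = 92.13/0.61 = 151.0 kW

P_shaft ≈ 151 kW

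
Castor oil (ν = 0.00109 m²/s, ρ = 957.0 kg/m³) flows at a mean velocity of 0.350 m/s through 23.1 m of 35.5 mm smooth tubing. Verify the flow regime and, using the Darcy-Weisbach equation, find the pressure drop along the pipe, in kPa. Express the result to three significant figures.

Δp ≈ 214 kPa

Re = VD/ν = 0.350·0.03550/0.00109 = 11.4 → laminar (Re < 2300)
f = 64/Re = 5.614
h_f = f(L/D)V²/(2g) = 5.614·(23.1/0.03550)·0.350²/(2·9.81) = 22.81 m
Δp = ρg·h_f = 957.0·9.81·22.81 = 214.1 kPa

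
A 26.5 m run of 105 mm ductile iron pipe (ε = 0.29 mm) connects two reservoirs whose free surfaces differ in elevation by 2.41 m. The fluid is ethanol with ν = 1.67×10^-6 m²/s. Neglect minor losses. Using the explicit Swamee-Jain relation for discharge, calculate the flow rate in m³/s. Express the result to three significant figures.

Q ≈ 0.0231 m³/s

Swamee-Jain (Type II): Q = -0.965·√(gD⁵h_f/L)·ln[ε/(3.7D) + √(3.17ν²L/(gD³h_f))]
√(gD⁵h_f/L) = √(9.81·0.105⁵·2.41/26.5) = 0.003374
ε/(3.7D) = 7.46×10^-4; √(3.17ν²L/(gD³h_f)) = 9.25×10^-5
Q = -0.965·0.003374·ln(8.390×10^-4) = 0.02307 m³/s
Check: V = 2.66 m/s, Re = 1.67×10^5, f = 0.02661, h_f = 2.43 m ≈ 2.41 m ✓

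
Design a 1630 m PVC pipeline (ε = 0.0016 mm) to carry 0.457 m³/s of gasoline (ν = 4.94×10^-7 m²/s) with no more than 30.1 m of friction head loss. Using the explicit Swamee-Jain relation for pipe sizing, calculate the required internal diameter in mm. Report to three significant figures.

D ≈ 393 mm

Swamee-Jain (Type III): D = 0.66·[ε^1.25·(LQ²/(gh_f))^4.75 + ν·Q^9.4·(L/(gh_f))^5.2]^0.04
LQ²/(gh_f) = 1.153; L/(gh_f) = 5.520
Term 1 = ε^1.25·(…)^4.75 = 1.12×10^-7; Term 2 = ν·Q^9.4·(…)^5.2 = 2.27×10^-6
D = 0.66·(1.12×10^-7 + 2.27×10^-6)^0.04 = 0.3932 m = 393 mm
Check: V = 3.76 m/s, Re = 3.00×10^6, f = 0.009932, h_f = 29.7 m ≈ 30.1 m ✓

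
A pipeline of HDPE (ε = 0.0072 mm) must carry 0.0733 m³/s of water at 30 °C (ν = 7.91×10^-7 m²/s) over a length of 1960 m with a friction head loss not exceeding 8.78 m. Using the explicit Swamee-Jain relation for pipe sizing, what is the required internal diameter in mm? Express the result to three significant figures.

D ≈ 271 mm

Swamee-Jain (Type III): D = 0.66·[ε^1.25·(LQ²/(gh_f))^4.75 + ν·Q^9.4·(L/(gh_f))^5.2]^0.04
LQ²/(gh_f) = 0.1223; L/(gh_f) = 22.76
Term 1 = ε^1.25·(…)^4.75 = 1.72×10^-11; Term 2 = ν·Q^9.4·(…)^5.2 = 1.94×10^-10
D = 0.66·(1.72×10^-11 + 1.94×10^-10)^0.04 = 0.2707 m = 271 mm
Check: V = 1.27 m/s, Re = 4.36×10^5, f = 0.01380, h_f = 8.26 m ≈ 8.78 m ✓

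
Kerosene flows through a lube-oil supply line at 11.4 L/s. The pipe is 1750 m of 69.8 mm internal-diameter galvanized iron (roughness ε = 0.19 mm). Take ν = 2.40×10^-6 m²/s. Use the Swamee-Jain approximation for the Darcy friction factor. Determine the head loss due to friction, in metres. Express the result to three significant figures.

h_f ≈ 310 m

V = 4Q/(πD²) = 4·0.0114/(π·0.0698²) = 2.979 m/s
Re = VD/ν = 2.979·0.0698/2.40×10^-6 = 8.66×10^4 → turbulent
ε/D = 0.19/69.8 = 0.00272
Swamee-Jain: f = 0.02731
h_f = f(L/D)V²/(2g) = 0.02731·(1750/0.0698)·2.979²/(2·9.81) = 309.7 m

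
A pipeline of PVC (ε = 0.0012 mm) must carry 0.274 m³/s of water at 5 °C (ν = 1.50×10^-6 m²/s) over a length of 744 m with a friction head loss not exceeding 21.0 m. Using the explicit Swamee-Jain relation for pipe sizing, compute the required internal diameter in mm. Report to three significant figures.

D ≈ 310 mm

Swamee-Jain (Type III): D = 0.66·[ε^1.25·(LQ²/(gh_f))^4.75 + ν·Q^9.4·(L/(gh_f))^5.2]^0.04
LQ²/(gh_f) = 0.2711; L/(gh_f) = 3.611
Term 1 = ε^1.25·(…)^4.75 = 8.07×10^-11; Term 2 = ν·Q^9.4·(…)^5.2 = 6.18×10^-9
D = 0.66·(8.07×10^-11 + 6.18×10^-9)^0.04 = 0.3100 m = 310 mm
Check: V = 3.63 m/s, Re = 7.50×10^5, f = 0.01227, h_f = 19.8 m ≈ 21.0 m ✓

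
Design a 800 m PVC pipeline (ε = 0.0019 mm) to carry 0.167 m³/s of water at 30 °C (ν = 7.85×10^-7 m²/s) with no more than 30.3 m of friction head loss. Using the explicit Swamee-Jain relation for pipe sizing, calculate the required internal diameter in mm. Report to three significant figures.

Swamee-Jain (Type III): D = 0.66·[ε^1.25·(LQ²/(gh_f))^4.75 + ν·Q^9.4·(L/(gh_f))^5.2]^0.04
LQ²/(gh_f) = 0.07506; L/(gh_f) = 2.691
Term 1 = ε^1.25·(…)^4.75 = 3.21×10^-13; Term 2 = ν·Q^9.4·(…)^5.2 = 6.67×10^-12
D = 0.66·(3.21×10^-13 + 6.67×10^-12)^0.04 = 0.2362 m = 236 mm
Check: V = 3.81 m/s, Re = 1.15×10^6, f = 0.01156, h_f = 29.0 m ≈ 30.3 m ✓

D ≈ 236 mm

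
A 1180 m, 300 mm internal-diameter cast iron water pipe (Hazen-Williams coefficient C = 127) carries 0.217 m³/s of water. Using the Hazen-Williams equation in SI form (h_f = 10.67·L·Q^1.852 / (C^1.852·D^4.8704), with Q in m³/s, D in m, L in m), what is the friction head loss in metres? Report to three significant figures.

h_f = 10.67·1180·0.217^1.852 / (127^1.852·0.300^4.8704) = 33.23 m

h_f ≈ 33.2 m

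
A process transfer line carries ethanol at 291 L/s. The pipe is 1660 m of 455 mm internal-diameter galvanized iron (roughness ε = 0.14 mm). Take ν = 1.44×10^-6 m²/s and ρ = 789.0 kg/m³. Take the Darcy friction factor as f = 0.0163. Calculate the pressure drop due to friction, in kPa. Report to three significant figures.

V = 4Q/(πD²) = 4·0.291/(π·0.455²) = 1.790 m/s
h_f = f(L/D)V²/(2g) = 0.01630·(1660/0.455)·1.790²/(2·9.81) = 9.708 m
Δp = ρg·h_f = 789.0·9.81·9.708 = 75.14 kPa

Δp ≈ 75.1 kPa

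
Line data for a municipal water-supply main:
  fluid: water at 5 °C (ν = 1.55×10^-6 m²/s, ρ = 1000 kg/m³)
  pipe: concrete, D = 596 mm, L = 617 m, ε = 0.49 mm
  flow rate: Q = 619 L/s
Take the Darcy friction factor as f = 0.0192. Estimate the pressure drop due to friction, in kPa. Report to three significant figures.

Δp ≈ 48.9 kPa

V = 4Q/(πD²) = 4·0.619/(π·0.596²) = 2.219 m/s
h_f = f(L/D)V²/(2g) = 0.01920·(617/0.596)·2.219²/(2·9.81) = 4.987 m
Δp = ρg·h_f = 1000·9.81·4.987 = 48.92 kPa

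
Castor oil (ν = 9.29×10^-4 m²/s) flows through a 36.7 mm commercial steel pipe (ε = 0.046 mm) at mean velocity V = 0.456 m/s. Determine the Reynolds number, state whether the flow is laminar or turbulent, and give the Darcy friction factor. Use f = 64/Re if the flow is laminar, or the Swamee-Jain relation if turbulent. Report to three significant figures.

Re ≈ 18.0; laminar; f = 64/Re ≈ 3.55

Re = VD/ν = 0.4560·0.0367/9.29×10^-4 = 18.0
Re < 2300 → laminar → f = 64/Re = 3.553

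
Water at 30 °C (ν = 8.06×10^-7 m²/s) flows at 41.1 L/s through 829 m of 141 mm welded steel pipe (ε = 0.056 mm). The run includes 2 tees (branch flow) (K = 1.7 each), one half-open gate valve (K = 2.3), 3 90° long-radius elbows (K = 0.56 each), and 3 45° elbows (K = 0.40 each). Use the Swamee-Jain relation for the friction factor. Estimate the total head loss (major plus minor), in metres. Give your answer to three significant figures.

V = 4Q/(πD²) = 2.632 m/s; V²/2g = 0.3531 m
Re = 4.60×10^5, ε/D = 3.97×10^-4 → f = 0.01718 (Swamee-Jain)
Major: h_f = f(L/D)·V²/2g = 0.01718·5879·0.3531 = 35.67 m
Minor: ΣK = 8.58; h_m = ΣK·V²/2g = 3.030 m
Total H_L = 35.67 + 3.030 = 38.70 m

H_L ≈ 38.7 m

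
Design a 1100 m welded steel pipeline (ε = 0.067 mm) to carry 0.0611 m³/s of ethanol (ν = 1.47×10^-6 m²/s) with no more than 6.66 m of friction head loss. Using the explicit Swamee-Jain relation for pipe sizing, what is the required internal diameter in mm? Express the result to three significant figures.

Swamee-Jain (Type III): D = 0.66·[ε^1.25·(LQ²/(gh_f))^4.75 + ν·Q^9.4·(L/(gh_f))^5.2]^0.04
LQ²/(gh_f) = 0.06285; L/(gh_f) = 16.84
Term 1 = ε^1.25·(…)^4.75 = 1.19×10^-11; Term 2 = ν·Q^9.4·(…)^5.2 = 1.36×10^-11
D = 0.66·(1.19×10^-11 + 1.36×10^-11)^0.04 = 0.2488 m = 249 mm
Check: V = 1.26 m/s, Re = 2.13×10^5, f = 0.01747, h_f = 6.22 m ≈ 6.66 m ✓

D ≈ 249 mm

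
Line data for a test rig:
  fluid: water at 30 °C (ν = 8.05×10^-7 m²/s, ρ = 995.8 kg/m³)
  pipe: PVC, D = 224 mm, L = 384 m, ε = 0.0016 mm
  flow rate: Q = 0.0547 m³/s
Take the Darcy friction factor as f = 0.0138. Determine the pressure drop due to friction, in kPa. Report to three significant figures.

V = 4Q/(πD²) = 4·0.0547/(π·0.224²) = 1.388 m/s
h_f = f(L/D)V²/(2g) = 0.01380·(384/0.224)·1.388²/(2·9.81) = 2.323 m
Δp = ρg·h_f = 995.8·9.81·2.323 = 22.69 kPa

Δp ≈ 22.7 kPa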